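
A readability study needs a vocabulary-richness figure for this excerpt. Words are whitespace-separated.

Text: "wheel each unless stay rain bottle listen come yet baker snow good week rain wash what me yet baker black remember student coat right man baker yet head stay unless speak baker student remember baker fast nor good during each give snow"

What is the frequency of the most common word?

Frequencies: baker:5, yet:3, each:2, unless:2, stay:2, rain:2, snow:2, good:2, remember:2, student:2, wheel:1, bottle:1, listen:1, come:1, week:1, wash:1, what:1, me:1, black:1, coat:1, … (8 more, each freq 1)
Most common: 'baker' with frequency 5.

5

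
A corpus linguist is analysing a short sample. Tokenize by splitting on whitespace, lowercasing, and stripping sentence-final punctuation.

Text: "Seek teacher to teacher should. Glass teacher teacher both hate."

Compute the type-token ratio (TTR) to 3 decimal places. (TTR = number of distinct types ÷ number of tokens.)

0.700

N = 10 tokens, V = 7 types.
TTR = V / N = 7 / 10 = 0.700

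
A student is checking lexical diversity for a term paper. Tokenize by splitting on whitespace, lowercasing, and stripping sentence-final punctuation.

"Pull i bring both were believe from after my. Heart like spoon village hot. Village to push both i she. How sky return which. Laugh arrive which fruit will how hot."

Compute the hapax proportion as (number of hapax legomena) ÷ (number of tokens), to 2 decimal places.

Frequencies: i:2, both:2, village:2, hot:2, how:2, which:2, pull:1, bring:1, were:1, believe:1, from:1, after:1, my:1, heart:1, like:1, spoon:1, to:1, push:1, she:1, sky:1, … (5 more, each freq 1)
Hapax count = 19; token count = 31.
Ratio = 19 / 31 = 0.61

0.61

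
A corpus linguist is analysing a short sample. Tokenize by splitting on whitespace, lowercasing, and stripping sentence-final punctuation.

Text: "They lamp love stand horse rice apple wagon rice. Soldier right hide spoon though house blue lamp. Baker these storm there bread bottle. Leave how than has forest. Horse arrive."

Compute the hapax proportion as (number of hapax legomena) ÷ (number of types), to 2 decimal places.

0.89

Frequencies: lamp:2, horse:2, rice:2, they:1, love:1, stand:1, apple:1, wagon:1, soldier:1, right:1, hide:1, spoon:1, though:1, house:1, blue:1, baker:1, these:1, storm:1, there:1, bread:1, … (7 more, each freq 1)
Hapax count = 24; type count = 27.
Ratio = 24 / 27 = 0.89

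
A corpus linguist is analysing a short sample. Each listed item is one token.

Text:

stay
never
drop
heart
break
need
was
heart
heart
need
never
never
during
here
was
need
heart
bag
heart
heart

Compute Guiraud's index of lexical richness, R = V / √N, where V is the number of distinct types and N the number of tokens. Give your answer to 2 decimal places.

N = 20, V = 10.
√N = 4.472136
R = 10 / 4.472136 = 2.24

2.24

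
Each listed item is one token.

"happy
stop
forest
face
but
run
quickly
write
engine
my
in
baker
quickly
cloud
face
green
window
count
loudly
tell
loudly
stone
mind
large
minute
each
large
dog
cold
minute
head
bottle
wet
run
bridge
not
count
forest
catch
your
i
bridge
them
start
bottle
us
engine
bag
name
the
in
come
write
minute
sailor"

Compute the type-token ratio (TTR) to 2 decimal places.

N = 55 tokens, V = 41 types.
TTR = V / N = 41 / 55 = 0.75

0.75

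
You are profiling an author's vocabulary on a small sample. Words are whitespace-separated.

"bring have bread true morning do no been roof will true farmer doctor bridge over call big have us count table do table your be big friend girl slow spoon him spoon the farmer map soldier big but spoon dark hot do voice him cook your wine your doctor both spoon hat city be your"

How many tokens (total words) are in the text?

Tokens: bring, have, bread, true, morning, do, no, been, roof, will, true, farmer, doctor, bridge, over, call, big, have, us, count, table, do, table, your, be, big, friend, girl, slow, spoon, him, spoon, the, farmer, map, soldier, big, but, spoon, dark, hot, do, voice, him, cook, your, wine, your, doctor, both, spoon, hat, city, be, your
N = 55

55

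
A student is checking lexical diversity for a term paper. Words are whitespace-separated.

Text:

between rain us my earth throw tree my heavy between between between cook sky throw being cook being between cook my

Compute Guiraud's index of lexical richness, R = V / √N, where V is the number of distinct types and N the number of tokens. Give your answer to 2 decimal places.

2.40

N = 21, V = 11.
√N = 4.582576
R = 11 / 4.582576 = 2.40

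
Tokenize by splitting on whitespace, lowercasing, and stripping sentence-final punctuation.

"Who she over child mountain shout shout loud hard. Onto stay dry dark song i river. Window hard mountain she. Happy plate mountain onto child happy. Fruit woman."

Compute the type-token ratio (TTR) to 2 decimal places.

0.71

N = 28 tokens, V = 20 types.
TTR = V / N = 20 / 28 = 0.71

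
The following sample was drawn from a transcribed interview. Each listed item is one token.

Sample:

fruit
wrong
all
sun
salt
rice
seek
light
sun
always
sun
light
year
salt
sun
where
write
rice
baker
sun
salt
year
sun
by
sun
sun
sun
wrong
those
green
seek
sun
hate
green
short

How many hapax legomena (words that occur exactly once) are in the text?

10

Frequencies: sun:10, salt:3, wrong:2, rice:2, seek:2, light:2, year:2, green:2, fruit:1, all:1, always:1, where:1, write:1, baker:1, by:1, those:1, hate:1, short:1
Hapax (freq=1): all, always, baker, by, fruit, hate, short, those, where, write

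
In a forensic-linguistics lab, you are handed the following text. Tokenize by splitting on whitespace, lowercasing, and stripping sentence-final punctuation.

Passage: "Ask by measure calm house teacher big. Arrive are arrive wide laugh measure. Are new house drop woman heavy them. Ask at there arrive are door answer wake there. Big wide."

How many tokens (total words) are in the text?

Tokens: ask, by, measure, calm, house, teacher, big, arrive, are, arrive, wide, laugh, measure, are, new, house, drop, woman, heavy, them, ask, at, there, arrive, are, door, answer, wake, there, big, wide
N = 31

31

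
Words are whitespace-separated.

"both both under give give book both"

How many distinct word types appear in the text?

4

Distinct types: {book, both, give, under}
V = 4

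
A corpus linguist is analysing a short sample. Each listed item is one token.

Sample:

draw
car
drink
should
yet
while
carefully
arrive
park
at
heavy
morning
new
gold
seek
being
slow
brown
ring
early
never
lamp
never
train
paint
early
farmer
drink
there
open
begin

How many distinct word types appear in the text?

Distinct types: {arrive, at, begin, being, brown, car, carefully, draw, drink, early, farmer, gold, heavy, lamp, morning, never, new, open, paint, park, ring, seek, should, slow, there, train, while, yet}
V = 28

28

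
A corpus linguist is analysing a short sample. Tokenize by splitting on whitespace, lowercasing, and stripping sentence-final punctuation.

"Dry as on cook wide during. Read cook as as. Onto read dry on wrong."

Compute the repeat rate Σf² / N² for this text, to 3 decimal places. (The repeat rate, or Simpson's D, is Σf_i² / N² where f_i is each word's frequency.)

Frequencies: as:3, dry:2, on:2, cook:2, read:2, wide:1, during:1, onto:1, wrong:1
Σf² = 29; N² = 225
Repeat rate = 29 / 225 = 0.129

0.129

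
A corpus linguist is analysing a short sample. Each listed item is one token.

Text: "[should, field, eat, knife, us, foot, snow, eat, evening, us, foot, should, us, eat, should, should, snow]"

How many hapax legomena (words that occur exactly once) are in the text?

Frequencies: should:4, eat:3, us:3, foot:2, snow:2, field:1, knife:1, evening:1
Hapax (freq=1): evening, field, knife

3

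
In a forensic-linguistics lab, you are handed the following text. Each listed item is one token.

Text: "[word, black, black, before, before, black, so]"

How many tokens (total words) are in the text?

Tokens: word, black, black, before, before, black, so
N = 7

7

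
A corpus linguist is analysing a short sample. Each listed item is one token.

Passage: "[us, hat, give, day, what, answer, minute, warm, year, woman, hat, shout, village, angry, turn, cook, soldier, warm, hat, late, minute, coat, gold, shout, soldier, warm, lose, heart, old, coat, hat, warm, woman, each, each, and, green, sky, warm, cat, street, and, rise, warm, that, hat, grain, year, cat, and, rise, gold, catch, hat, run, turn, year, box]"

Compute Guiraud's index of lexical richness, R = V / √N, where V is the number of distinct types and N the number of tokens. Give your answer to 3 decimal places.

N = 58, V = 34.
√N = 7.615773
R = 34 / 7.615773 = 4.464

4.464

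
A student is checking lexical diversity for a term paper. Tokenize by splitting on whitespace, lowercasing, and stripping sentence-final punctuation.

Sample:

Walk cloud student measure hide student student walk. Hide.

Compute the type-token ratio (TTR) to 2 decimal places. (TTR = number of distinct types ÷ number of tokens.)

N = 9 tokens, V = 5 types.
TTR = V / N = 5 / 9 = 0.56

0.56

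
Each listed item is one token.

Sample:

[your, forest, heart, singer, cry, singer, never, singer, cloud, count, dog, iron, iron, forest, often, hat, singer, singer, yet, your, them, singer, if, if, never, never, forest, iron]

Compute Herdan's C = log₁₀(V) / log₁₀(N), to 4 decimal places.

0.8127

N = 28, V = 15.
log₁₀(V) = 1.176091, log₁₀(N) = 1.447158
C = 1.176091 / 1.447158 = 0.8127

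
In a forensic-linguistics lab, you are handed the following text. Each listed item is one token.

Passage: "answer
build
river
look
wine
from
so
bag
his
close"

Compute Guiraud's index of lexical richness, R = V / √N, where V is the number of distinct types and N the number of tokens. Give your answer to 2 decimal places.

3.16

N = 10, V = 10.
√N = 3.162278
R = 10 / 3.162278 = 3.16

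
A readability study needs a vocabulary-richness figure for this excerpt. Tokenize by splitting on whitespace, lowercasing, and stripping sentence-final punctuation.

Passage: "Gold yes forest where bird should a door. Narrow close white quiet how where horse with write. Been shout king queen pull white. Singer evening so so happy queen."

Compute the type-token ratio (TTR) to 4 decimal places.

0.8621

N = 29 tokens, V = 25 types.
TTR = V / N = 25 / 29 = 0.8621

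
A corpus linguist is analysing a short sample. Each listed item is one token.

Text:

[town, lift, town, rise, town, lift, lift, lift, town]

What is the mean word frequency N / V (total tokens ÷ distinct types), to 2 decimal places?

3.00

N = 9 tokens, V = 3 types.
Mean frequency = N / V = 9 / 3 = 3.00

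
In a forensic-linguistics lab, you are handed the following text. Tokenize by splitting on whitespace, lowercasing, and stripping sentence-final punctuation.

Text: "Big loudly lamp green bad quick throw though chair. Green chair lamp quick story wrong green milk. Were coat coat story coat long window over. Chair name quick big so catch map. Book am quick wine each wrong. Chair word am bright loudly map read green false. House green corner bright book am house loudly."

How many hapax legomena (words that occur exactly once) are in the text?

Frequencies: green:5, quick:4, chair:4, loudly:3, coat:3, am:3, big:2, lamp:2, story:2, wrong:2, map:2, book:2, bright:2, house:2, bad:1, throw:1, though:1, milk:1, were:1, long:1, … (11 more, each freq 1)
Hapax (freq=1): bad, catch, corner, each, false, long, milk, name, over, read, so, though, throw, were, window, wine, word

17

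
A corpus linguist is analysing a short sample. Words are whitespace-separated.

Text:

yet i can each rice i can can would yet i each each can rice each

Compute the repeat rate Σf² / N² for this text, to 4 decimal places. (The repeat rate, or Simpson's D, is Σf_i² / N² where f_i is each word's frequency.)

Frequencies: can:4, each:4, i:3, yet:2, rice:2, would:1
Σf² = 50; N² = 256
Repeat rate = 50 / 256 = 0.1953

0.1953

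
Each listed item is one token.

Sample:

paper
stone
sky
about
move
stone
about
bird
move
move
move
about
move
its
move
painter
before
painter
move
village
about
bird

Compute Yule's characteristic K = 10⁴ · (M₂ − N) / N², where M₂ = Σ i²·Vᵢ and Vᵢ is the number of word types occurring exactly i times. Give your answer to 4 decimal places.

1239.6694

Frequencies: move:7, about:4, stone:2, bird:2, painter:2, paper:1, sky:1, its:1, before:1, village:1
N = 22. Frequency spectrum: V_1=5, V_2=3, V_4=1, V_7=1
M₂ = 1²·5 + 2²·3 + 4²·1 + 7²·1 = 82
K = 10000 × (82 − 22) / 22² = 1239.6694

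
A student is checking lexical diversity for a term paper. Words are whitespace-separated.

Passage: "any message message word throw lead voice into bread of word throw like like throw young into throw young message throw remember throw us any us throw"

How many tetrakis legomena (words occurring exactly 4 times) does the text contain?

Frequencies: throw:7, message:3, any:2, word:2, into:2, like:2, young:2, us:2, lead:1, voice:1, bread:1, of:1, remember:1
Words with frequency 4: (none)

0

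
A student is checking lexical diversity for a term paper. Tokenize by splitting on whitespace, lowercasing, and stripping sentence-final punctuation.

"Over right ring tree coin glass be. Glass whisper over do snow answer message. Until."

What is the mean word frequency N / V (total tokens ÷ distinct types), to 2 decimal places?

1.15

N = 15 tokens, V = 13 types.
Mean frequency = N / V = 15 / 13 = 1.15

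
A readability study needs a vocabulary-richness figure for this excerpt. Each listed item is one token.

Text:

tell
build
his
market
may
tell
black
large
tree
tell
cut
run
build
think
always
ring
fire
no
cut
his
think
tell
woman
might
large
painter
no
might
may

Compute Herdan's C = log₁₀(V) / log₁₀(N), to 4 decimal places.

0.8584

N = 29, V = 18.
log₁₀(V) = 1.255273, log₁₀(N) = 1.462398
C = 1.255273 / 1.462398 = 0.8584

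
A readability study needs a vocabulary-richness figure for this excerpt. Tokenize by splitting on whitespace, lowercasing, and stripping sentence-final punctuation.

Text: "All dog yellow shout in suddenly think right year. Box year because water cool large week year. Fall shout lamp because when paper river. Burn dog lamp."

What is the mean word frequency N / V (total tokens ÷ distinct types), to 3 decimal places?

1.286

N = 27 tokens, V = 21 types.
Mean frequency = N / V = 27 / 21 = 1.286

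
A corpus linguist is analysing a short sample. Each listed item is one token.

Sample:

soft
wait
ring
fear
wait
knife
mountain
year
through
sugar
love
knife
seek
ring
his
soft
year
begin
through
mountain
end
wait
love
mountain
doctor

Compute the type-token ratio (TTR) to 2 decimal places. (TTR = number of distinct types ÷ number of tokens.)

N = 25 tokens, V = 15 types.
TTR = V / N = 15 / 25 = 0.60

0.60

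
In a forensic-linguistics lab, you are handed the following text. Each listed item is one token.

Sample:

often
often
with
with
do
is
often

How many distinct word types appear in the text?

Distinct types: {do, is, often, with}
V = 4

4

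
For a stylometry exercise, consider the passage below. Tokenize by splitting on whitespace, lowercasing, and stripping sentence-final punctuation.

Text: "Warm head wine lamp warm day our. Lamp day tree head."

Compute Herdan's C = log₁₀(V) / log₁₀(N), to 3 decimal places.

0.812

N = 11, V = 7.
log₁₀(V) = 0.845098, log₁₀(N) = 1.041393
C = 0.845098 / 1.041393 = 0.812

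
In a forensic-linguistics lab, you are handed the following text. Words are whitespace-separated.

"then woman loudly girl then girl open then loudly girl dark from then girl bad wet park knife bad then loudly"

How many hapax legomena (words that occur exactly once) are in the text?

Frequencies: then:5, girl:4, loudly:3, bad:2, woman:1, open:1, dark:1, from:1, wet:1, park:1, knife:1
Hapax (freq=1): dark, from, knife, open, park, wet, woman

7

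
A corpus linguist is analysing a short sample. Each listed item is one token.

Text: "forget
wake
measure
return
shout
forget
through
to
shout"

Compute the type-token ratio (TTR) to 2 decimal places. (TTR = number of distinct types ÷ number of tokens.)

N = 9 tokens, V = 7 types.
TTR = V / N = 7 / 9 = 0.78

0.78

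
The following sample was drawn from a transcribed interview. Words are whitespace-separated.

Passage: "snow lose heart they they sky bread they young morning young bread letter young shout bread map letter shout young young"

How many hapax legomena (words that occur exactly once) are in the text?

Frequencies: young:5, they:3, bread:3, letter:2, shout:2, snow:1, lose:1, heart:1, sky:1, morning:1, map:1
Hapax (freq=1): heart, lose, map, morning, sky, snow

6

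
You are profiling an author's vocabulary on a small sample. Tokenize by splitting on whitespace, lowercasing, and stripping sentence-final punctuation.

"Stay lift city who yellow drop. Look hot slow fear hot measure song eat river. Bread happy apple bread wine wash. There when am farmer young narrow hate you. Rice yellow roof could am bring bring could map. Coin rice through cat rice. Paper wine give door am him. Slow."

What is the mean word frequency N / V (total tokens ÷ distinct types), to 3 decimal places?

1.282

N = 50 tokens, V = 39 types.
Mean frequency = N / V = 50 / 39 = 1.282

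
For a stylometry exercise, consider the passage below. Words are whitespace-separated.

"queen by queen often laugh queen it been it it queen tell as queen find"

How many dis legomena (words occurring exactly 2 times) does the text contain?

0

Frequencies: queen:5, it:3, by:1, often:1, laugh:1, been:1, tell:1, as:1, find:1
Words with frequency 2: (none)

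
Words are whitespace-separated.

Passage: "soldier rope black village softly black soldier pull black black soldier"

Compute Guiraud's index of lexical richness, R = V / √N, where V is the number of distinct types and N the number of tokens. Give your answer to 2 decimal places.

N = 11, V = 6.
√N = 3.316625
R = 6 / 3.316625 = 1.81

1.81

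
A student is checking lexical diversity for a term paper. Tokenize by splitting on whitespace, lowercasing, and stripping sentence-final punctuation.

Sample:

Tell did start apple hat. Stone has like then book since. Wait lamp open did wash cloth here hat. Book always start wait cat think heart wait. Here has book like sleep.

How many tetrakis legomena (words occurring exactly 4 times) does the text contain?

0

Frequencies: book:3, wait:3, did:2, start:2, hat:2, has:2, like:2, here:2, tell:1, apple:1, stone:1, then:1, since:1, lamp:1, open:1, wash:1, cloth:1, always:1, cat:1, think:1, … (2 more, each freq 1)
Words with frequency 4: (none)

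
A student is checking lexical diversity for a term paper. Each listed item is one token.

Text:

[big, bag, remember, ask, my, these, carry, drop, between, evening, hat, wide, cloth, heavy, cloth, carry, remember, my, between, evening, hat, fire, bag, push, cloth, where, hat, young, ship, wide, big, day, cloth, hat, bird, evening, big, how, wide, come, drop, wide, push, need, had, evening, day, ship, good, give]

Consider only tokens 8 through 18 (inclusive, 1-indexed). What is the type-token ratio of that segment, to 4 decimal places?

0.9091

Segment tokens 8–18: drop, between, evening, hat, wide, cloth, heavy, cloth, carry, remember, my
Segment N = 11, segment V = 10.
TTR = 10 / 11 = 0.9091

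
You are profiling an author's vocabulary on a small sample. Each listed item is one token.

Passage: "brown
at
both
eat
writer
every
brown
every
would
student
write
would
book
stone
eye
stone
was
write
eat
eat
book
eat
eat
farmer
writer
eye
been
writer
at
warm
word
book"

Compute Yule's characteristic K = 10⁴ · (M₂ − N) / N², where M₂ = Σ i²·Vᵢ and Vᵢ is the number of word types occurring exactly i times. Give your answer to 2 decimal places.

449.22

Frequencies: eat:5, writer:3, book:3, brown:2, at:2, every:2, would:2, write:2, stone:2, eye:2, both:1, student:1, was:1, farmer:1, been:1, warm:1, word:1
N = 32. Frequency spectrum: V_1=7, V_2=7, V_3=2, V_5=1
M₂ = 1²·7 + 2²·7 + 3²·2 + 5²·1 = 78
K = 10000 × (78 − 32) / 32² = 449.22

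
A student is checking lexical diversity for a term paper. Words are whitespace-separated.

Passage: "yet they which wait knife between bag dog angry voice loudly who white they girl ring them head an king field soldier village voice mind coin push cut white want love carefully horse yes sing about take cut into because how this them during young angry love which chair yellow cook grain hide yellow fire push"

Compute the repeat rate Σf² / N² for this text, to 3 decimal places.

0.024

Frequencies: they:2, which:2, angry:2, voice:2, white:2, them:2, push:2, cut:2, love:2, yellow:2, yet:1, wait:1, knife:1, between:1, bag:1, dog:1, loudly:1, who:1, girl:1, ring:1, … (26 more, each freq 1)
Σf² = 76; N² = 3136
Repeat rate = 76 / 3136 = 0.024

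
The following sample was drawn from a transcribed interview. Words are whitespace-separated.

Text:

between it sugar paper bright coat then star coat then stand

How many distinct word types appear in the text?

Distinct types: {between, bright, coat, it, paper, stand, star, sugar, then}
V = 9

9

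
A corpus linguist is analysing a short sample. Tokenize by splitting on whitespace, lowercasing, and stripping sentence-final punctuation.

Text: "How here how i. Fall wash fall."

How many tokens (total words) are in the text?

7

Tokens: how, here, how, i, fall, wash, fall
N = 7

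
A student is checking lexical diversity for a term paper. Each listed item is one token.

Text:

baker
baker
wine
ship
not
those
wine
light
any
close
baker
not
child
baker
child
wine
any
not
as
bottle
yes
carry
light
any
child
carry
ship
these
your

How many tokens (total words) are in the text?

Tokens: baker, baker, wine, ship, not, those, wine, light, any, close, baker, not, child, baker, child, wine, any, not, as, bottle, yes, carry, light, any, child, carry, ship, these, your
N = 29

29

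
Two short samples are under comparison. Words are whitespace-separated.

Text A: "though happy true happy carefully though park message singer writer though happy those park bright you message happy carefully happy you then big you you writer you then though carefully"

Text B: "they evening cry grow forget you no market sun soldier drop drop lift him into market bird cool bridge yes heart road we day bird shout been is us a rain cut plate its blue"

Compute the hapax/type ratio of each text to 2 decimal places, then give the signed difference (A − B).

A: hapax=5, V=13, ratio=0.38
B: hapax=29, V=32, ratio=0.91
Difference = 0.38 − 0.91 = -0.53

-0.53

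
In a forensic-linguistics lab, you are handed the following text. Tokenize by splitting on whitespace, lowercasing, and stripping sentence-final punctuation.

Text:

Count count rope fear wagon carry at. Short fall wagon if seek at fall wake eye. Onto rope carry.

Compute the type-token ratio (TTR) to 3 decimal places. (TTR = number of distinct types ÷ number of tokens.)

N = 19 tokens, V = 13 types.
TTR = V / N = 13 / 19 = 0.684

0.684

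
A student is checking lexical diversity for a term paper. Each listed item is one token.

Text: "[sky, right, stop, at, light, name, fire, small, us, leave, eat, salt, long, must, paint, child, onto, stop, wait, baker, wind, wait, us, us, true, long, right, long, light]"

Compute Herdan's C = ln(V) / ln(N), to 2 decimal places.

N = 29, V = 21.
ln(V) = 3.044522, ln(N) = 3.367296
C = 3.044522 / 3.367296 = 0.90

0.90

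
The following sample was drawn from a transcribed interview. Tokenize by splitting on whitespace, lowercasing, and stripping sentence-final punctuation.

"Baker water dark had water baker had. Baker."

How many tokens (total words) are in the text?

Tokens: baker, water, dark, had, water, baker, had, baker
N = 8

8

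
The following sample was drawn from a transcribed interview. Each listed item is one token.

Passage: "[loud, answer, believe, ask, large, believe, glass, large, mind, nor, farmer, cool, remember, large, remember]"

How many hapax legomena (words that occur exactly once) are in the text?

8

Frequencies: large:3, believe:2, remember:2, loud:1, answer:1, ask:1, glass:1, mind:1, nor:1, farmer:1, cool:1
Hapax (freq=1): answer, ask, cool, farmer, glass, loud, mind, nor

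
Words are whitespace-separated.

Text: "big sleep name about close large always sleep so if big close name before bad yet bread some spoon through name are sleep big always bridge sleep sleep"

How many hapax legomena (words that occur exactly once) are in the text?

Frequencies: sleep:5, big:3, name:3, close:2, always:2, about:1, large:1, so:1, if:1, before:1, bad:1, yet:1, bread:1, some:1, spoon:1, through:1, are:1, bridge:1
Hapax (freq=1): about, are, bad, before, bread, bridge, if, large, so, some, spoon, through, yet

13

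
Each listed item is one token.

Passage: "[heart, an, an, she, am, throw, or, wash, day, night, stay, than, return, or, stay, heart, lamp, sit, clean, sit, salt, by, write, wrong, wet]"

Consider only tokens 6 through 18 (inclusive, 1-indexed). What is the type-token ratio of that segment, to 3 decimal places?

0.846

Segment tokens 6–18: throw, or, wash, day, night, stay, than, return, or, stay, heart, lamp, sit
Segment N = 13, segment V = 11.
TTR = 11 / 13 = 0.846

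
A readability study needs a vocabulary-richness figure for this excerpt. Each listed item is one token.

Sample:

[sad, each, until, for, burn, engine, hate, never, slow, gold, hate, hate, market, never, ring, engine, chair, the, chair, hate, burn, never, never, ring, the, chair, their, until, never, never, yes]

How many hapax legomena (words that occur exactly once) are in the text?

8

Frequencies: never:6, hate:4, chair:3, until:2, burn:2, engine:2, ring:2, the:2, sad:1, each:1, for:1, slow:1, gold:1, market:1, their:1, yes:1
Hapax (freq=1): each, for, gold, market, sad, slow, their, yes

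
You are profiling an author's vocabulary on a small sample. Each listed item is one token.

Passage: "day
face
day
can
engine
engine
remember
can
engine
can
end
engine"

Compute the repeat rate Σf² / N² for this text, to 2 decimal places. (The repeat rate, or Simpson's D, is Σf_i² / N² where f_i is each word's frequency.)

0.22

Frequencies: engine:4, can:3, day:2, face:1, remember:1, end:1
Σf² = 32; N² = 144
Repeat rate = 32 / 144 = 0.22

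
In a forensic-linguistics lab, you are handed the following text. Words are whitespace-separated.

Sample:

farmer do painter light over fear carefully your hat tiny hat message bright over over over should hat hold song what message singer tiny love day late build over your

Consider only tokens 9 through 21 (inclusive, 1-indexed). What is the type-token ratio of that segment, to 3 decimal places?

0.692

Segment tokens 9–21: hat, tiny, hat, message, bright, over, over, over, should, hat, hold, song, what
Segment N = 13, segment V = 9.
TTR = 9 / 13 = 0.692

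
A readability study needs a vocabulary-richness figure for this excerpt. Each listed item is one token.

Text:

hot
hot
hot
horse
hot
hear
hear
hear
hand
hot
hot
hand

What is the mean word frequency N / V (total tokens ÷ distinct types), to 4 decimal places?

3.0000

N = 12 tokens, V = 4 types.
Mean frequency = N / V = 12 / 4 = 3.0000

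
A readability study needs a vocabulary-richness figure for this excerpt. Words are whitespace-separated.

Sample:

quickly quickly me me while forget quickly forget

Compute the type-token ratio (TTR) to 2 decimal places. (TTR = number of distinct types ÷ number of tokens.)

0.50

N = 8 tokens, V = 4 types.
TTR = V / N = 4 / 8 = 0.50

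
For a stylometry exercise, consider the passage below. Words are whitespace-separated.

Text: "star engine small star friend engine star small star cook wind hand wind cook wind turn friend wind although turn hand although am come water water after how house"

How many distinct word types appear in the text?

Distinct types: {after, although, am, come, cook, engine, friend, hand, house, how, small, star, turn, water, wind}
V = 15

15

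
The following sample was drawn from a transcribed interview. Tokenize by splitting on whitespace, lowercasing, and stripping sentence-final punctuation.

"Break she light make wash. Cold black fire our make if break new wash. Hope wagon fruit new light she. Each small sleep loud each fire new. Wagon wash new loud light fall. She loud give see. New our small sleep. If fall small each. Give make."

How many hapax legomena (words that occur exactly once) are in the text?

5

Frequencies: new:5, she:3, light:3, make:3, wash:3, each:3, small:3, loud:3, break:2, fire:2, our:2, if:2, wagon:2, sleep:2, fall:2, give:2, cold:1, black:1, hope:1, fruit:1, … (1 more, each freq 1)
Hapax (freq=1): black, cold, fruit, hope, see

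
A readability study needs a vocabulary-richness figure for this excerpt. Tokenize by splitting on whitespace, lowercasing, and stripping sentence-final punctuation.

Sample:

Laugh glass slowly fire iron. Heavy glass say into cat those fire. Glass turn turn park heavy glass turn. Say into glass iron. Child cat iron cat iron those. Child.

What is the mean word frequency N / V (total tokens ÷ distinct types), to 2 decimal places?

2.31

N = 30 tokens, V = 13 types.
Mean frequency = N / V = 30 / 13 = 2.31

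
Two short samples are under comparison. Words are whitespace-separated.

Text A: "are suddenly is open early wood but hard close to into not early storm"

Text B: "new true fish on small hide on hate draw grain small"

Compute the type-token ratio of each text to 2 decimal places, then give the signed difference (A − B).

0.11

TTR(A) = 13/14 = 0.93
TTR(B) = 9/11 = 0.82
Difference = 0.93 − 0.82 = 0.11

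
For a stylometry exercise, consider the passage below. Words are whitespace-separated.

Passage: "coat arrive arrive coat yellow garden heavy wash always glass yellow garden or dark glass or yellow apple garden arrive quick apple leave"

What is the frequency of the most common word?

3

Frequencies: arrive:3, yellow:3, garden:3, coat:2, glass:2, or:2, apple:2, heavy:1, wash:1, always:1, dark:1, quick:1, leave:1
Most common: 'arrive' with frequency 3.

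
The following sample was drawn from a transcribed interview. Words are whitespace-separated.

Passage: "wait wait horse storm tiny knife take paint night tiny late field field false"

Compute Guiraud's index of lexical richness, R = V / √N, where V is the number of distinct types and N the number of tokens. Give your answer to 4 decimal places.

N = 14, V = 11.
√N = 3.741657
R = 11 / 3.741657 = 2.9399

2.9399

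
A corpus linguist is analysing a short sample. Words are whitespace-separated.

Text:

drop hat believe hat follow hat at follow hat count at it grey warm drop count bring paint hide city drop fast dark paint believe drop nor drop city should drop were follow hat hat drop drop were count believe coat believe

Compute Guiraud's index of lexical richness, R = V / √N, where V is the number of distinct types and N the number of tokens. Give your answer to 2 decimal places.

N = 42, V = 19.
√N = 6.480741
R = 19 / 6.480741 = 2.93

2.93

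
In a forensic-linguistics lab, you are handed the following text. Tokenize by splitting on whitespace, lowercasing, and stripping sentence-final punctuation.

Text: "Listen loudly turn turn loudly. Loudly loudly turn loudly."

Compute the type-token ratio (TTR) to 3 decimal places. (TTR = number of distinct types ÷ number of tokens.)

0.333

N = 9 tokens, V = 3 types.
TTR = V / N = 3 / 9 = 0.333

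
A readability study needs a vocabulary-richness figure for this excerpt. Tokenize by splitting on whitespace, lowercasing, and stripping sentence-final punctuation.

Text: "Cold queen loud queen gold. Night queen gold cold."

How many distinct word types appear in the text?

Distinct types: {cold, gold, loud, night, queen}
V = 5

5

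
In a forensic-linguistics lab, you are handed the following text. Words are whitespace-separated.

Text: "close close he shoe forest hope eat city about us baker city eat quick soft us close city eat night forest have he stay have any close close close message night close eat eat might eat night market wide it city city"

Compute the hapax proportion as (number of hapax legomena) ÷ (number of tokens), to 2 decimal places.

Frequencies: close:7, eat:6, city:5, night:3, he:2, forest:2, us:2, have:2, shoe:1, hope:1, about:1, baker:1, quick:1, soft:1, stay:1, any:1, message:1, might:1, market:1, wide:1, … (1 more, each freq 1)
Hapax count = 13; token count = 42.
Ratio = 13 / 42 = 0.31

0.31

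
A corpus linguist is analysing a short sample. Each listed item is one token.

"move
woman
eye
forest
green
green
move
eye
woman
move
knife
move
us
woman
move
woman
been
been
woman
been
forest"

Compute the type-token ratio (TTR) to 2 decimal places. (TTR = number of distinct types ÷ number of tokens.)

0.38

N = 21 tokens, V = 8 types.
TTR = V / N = 8 / 21 = 0.38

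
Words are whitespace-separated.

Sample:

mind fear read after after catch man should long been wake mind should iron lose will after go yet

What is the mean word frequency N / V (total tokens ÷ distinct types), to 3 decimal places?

N = 19 tokens, V = 15 types.
Mean frequency = N / V = 19 / 15 = 1.267

1.267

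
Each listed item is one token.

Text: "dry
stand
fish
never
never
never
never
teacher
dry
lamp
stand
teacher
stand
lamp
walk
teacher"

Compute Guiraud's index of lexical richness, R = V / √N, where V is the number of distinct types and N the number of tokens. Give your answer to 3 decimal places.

N = 16, V = 7.
√N = 4.000000
R = 7 / 4.000000 = 1.750

1.750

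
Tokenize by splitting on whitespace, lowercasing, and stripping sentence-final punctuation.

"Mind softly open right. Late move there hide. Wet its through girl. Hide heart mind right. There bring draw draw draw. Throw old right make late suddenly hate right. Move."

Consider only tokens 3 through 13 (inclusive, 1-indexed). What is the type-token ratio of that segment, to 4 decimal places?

Segment tokens 3–13: open, right, late, move, there, hide, wet, its, through, girl, hide
Segment N = 11, segment V = 10.
TTR = 10 / 11 = 0.9091

0.9091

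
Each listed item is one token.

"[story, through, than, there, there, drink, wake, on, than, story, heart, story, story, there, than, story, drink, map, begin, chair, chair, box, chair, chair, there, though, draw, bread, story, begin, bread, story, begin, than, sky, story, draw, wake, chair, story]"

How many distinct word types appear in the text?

16

Distinct types: {begin, box, bread, chair, draw, drink, heart, map, on, sky, story, than, there, though, through, wake}
V = 16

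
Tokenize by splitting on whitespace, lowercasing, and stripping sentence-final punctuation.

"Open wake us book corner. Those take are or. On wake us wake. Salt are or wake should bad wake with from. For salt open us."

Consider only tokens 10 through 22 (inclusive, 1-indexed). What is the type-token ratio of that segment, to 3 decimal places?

Segment tokens 10–22: on, wake, us, wake, salt, are, or, wake, should, bad, wake, with, from
Segment N = 13, segment V = 10.
TTR = 10 / 13 = 0.769

0.769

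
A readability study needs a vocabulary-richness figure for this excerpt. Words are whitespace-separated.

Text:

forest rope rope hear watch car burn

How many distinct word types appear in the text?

6

Distinct types: {burn, car, forest, hear, rope, watch}
V = 6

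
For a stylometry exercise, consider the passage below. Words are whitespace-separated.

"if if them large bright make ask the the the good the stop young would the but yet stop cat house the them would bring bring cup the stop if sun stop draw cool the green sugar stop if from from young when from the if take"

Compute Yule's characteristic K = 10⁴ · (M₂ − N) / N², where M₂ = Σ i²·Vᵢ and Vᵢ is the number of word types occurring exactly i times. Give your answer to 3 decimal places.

Frequencies: the:9, if:5, stop:5, from:3, them:2, young:2, would:2, bring:2, large:1, bright:1, make:1, ask:1, good:1, but:1, yet:1, cat:1, house:1, cup:1, sun:1, draw:1, … (5 more, each freq 1)
N = 47. Frequency spectrum: V_1=17, V_2=4, V_3=1, V_5=2, V_9=1
M₂ = 1²·17 + 2²·4 + 3²·1 + 5²·2 + 9²·1 = 173
K = 10000 × (173 − 47) / 47² = 570.394

570.394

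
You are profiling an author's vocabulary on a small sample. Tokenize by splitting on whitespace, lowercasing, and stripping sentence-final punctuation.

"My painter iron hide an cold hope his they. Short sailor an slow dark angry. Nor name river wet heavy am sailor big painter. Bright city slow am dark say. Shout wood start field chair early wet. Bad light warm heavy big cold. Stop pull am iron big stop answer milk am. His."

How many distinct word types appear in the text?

37

Distinct types: {am, an, angry, answer, bad, big, bright, chair, city, cold, dark, early, field, heavy, hide, his, hope, iron, light, milk, my, name, nor, painter, pull, river, sailor, say, short, shout, slow, start, stop, they, warm, wet, wood}
V = 37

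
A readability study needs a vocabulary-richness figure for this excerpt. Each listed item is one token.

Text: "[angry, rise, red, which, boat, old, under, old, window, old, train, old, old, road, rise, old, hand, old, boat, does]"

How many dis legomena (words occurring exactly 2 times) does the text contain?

2

Frequencies: old:7, rise:2, boat:2, angry:1, red:1, which:1, under:1, window:1, train:1, road:1, hand:1, does:1
Words with frequency 2: boat, rise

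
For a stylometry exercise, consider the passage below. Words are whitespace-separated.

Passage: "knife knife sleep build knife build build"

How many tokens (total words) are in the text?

7

Tokens: knife, knife, sleep, build, knife, build, build
N = 7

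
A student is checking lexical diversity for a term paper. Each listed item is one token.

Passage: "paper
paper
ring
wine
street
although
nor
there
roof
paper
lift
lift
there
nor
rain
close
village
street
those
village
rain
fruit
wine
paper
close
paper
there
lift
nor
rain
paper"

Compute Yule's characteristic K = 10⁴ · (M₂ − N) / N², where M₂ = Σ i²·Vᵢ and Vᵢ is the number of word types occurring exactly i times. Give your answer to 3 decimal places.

Frequencies: paper:6, nor:3, there:3, lift:3, rain:3, wine:2, street:2, close:2, village:2, ring:1, although:1, roof:1, those:1, fruit:1
N = 31. Frequency spectrum: V_1=5, V_2=4, V_3=4, V_6=1
M₂ = 1²·5 + 2²·4 + 3²·4 + 6²·1 = 93
K = 10000 × (93 − 31) / 31² = 645.161

645.161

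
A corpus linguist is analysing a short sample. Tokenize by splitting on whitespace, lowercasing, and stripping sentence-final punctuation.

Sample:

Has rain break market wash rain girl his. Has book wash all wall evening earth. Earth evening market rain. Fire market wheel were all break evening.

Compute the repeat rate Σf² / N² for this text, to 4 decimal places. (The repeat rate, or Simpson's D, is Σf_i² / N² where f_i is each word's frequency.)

Frequencies: rain:3, market:3, evening:3, has:2, break:2, wash:2, all:2, earth:2, girl:1, his:1, book:1, wall:1, fire:1, wheel:1, were:1
Σf² = 54; N² = 676
Repeat rate = 54 / 676 = 0.0799

0.0799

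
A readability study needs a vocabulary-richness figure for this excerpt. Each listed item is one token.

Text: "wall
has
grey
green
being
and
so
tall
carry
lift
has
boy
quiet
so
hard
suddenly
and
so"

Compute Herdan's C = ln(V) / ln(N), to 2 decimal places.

N = 18, V = 14.
ln(V) = 2.639057, ln(N) = 2.890372
C = 2.639057 / 2.890372 = 0.91

0.91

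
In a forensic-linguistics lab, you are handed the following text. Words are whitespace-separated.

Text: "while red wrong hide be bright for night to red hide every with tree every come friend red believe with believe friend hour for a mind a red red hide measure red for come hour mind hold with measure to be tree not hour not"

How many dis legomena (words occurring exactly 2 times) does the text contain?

11

Frequencies: red:6, hide:3, for:3, with:3, hour:3, be:2, to:2, every:2, tree:2, come:2, friend:2, believe:2, a:2, mind:2, measure:2, not:2, while:1, wrong:1, bright:1, night:1, … (1 more, each freq 1)
Words with frequency 2: a, be, believe, come, every, friend, measure, mind, not, to, tree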